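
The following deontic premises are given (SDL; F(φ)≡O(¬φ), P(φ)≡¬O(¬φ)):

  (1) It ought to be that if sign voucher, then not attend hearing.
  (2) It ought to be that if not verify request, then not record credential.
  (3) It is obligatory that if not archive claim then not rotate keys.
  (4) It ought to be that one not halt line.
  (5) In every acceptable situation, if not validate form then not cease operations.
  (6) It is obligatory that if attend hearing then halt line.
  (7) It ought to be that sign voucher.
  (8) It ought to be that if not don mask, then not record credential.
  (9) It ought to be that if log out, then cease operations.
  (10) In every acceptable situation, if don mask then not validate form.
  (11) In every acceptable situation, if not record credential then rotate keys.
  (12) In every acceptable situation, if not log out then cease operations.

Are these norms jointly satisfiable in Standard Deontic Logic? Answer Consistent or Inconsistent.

Premise 6 is O(attend_hearing → halt_line), but O(attend_hearing) is not derivable from the premises, so it does not yield O(halt_line).
So O(halt_line) is not derivable, and the apparent clash with O(¬halt_line) does not arise.
A world satisfying every obligation exists (e.g. archive_claim=true, attend_hearing=false, cease_operations=true, don_mask=false, halt_line=false, log_out=false, record_credential=false, rotate_keys=true, sign_voucher=true, validate_form=true, verify_request=false); no atom is both obligatory and forbidden, so the set is consistent.

Consistent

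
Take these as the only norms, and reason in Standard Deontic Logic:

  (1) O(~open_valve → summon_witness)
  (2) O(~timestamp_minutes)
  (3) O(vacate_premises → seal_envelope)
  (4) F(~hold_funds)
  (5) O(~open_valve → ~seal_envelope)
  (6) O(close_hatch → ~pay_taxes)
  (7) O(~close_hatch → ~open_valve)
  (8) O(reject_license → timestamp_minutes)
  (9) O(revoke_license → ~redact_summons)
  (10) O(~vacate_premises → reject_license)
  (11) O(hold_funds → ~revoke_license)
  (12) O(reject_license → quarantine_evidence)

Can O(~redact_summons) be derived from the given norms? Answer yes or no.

Premise 9 is O(revoke_license → ~redact_summons), but O(revoke_license) is not derivable from the premises, so it does not yield O(~redact_summons).
No other premise forces O(~redact_summons). An ideal world satisfying every premise can still have ~redact_summons false, so O(~redact_summons) is not derivable.

No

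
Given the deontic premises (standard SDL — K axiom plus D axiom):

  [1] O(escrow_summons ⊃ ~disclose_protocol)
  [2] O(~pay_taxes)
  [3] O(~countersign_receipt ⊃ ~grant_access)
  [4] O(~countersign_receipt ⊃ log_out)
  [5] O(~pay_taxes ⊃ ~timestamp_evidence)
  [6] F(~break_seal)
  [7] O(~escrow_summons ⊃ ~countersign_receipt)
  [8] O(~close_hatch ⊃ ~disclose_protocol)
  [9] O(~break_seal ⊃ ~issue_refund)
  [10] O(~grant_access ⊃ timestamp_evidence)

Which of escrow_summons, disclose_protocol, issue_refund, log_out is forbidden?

From premise 2 we have O(~pay_taxes).
Premise 5 is O(~pay_taxes ⊃ ~timestamp_evidence); since O(~pay_taxes), deontic closure gives O(~timestamp_evidence).
The contrapositive of premise 10 (O(~grant_access ⊃ timestamp_evidence)) is O(~timestamp_evidence ⊃ grant_access), and O(~timestamp_evidence) is already established, so O(grant_access).
Premise 3 is O(~countersign_receipt ⊃ ~grant_access); contrapositively O(grant_access ⊃ countersign_receipt). Since O(grant_access) holds, K gives O(countersign_receipt).
Premise 7 is O(~escrow_summons ⊃ ~countersign_receipt); contrapositively O(countersign_receipt ⊃ escrow_summons). Since O(countersign_receipt) holds, K gives O(escrow_summons).
With premise 1, O(escrow_summons ⊃ ~disclose_protocol), the K-axiom yields O(~disclose_protocol).
So O(~disclose_protocol) holds, i.e. disclose_protocol is forbidden. None of the other listed options is forbidden under the premises.

disclose_protocol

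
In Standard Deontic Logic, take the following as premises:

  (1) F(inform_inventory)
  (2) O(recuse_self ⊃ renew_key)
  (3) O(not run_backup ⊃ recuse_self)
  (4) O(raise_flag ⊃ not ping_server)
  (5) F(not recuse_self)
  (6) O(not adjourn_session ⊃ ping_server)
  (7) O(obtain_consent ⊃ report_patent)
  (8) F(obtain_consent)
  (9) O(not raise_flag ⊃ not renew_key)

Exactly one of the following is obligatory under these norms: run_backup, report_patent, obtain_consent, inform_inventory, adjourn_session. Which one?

adjourn_session

F(not recuse_self) at premise 5 means O(recuse_self).
With premise 2, O(recuse_self ⊃ renew_key), the K-axiom yields O(renew_key).
Premise 9 is O(not raise_flag ⊃ not renew_key); contrapositively O(renew_key ⊃ raise_flag). Since O(renew_key) holds, K gives O(raise_flag).
From O(raise_flag) and premise 4, O(raise_flag ⊃ not ping_server), we obtain O(not ping_server).
Premise 6, O(not adjourn_session ⊃ ping_server), contraposes to O(not ping_server ⊃ adjourn_session); with O(not ping_server) we get O(adjourn_session).
So O(adjourn_session) holds — adjourn_session is obligatory. None of the other listed options is made obligatory by any chain of premises.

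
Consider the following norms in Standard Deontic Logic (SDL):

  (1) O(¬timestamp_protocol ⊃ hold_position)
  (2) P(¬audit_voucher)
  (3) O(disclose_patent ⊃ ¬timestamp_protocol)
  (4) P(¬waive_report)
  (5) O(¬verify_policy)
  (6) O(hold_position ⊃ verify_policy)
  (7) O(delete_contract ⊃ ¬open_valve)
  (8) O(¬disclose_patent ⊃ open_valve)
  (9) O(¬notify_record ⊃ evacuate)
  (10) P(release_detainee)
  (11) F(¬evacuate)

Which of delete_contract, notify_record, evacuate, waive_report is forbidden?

Premise 5 gives O(¬verify_policy).
Premise 6, O(hold_position ⊃ verify_policy), contraposes to O(¬verify_policy ⊃ ¬hold_position); with O(¬verify_policy) we get O(¬hold_position).
The contrapositive of premise 1 (O(¬timestamp_protocol ⊃ hold_position)) is O(¬hold_position ⊃ timestamp_protocol), and O(¬hold_position) is already established, so O(timestamp_protocol).
Premise 3 is O(disclose_patent ⊃ ¬timestamp_protocol); contrapositively O(timestamp_protocol ⊃ ¬disclose_patent). Since O(timestamp_protocol) holds, K gives O(¬disclose_patent).
Premise 8 is O(¬disclose_patent ⊃ open_valve); since O(¬disclose_patent), deontic closure gives O(open_valve).
Premise 7 is O(delete_contract ⊃ ¬open_valve); contrapositively O(open_valve ⊃ ¬delete_contract). Since O(open_valve) holds, K gives O(¬delete_contract).
So O(¬delete_contract) holds, i.e. delete_contract is forbidden. None of the other listed options is forbidden under the premises.

delete_contract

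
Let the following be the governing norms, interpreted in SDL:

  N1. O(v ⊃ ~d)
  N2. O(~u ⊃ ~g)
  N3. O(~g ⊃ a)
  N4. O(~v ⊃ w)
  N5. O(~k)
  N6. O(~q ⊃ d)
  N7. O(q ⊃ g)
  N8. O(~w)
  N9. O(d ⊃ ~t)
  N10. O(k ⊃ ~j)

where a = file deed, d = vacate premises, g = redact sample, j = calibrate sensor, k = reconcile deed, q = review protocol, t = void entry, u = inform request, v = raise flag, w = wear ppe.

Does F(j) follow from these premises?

Premise 10 is O(k ⊃ ~j), but O(k) is not derivable from the premises, so it does not yield O(~j).
No other premise forces O(~j). An ideal world satisfying every premise can still have j true, so F(j) is not derivable.

No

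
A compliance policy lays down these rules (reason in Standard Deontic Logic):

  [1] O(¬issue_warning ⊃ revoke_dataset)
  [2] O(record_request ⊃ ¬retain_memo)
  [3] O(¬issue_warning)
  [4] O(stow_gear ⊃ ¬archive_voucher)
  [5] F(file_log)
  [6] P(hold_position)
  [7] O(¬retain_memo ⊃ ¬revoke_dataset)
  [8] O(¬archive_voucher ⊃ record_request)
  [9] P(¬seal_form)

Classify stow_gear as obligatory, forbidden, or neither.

Premise 3 gives O(¬issue_warning).
Applying K to premise 1 (O(¬issue_warning ⊃ revoke_dataset)) and O(¬issue_warning) yields O(revoke_dataset).
The contrapositive of premise 7 (O(¬retain_memo ⊃ ¬revoke_dataset)) is O(revoke_dataset ⊃ retain_memo), and O(revoke_dataset) is already established, so O(retain_memo).
The contrapositive of premise 2 (O(record_request ⊃ ¬retain_memo)) is O(retain_memo ⊃ ¬record_request), and O(retain_memo) is already established, so O(¬record_request).
Premise 8, O(¬archive_voucher ⊃ record_request), contraposes to O(¬record_request ⊃ archive_voucher); with O(¬record_request) we get O(archive_voucher).
The contrapositive of premise 4 (O(stow_gear ⊃ ¬archive_voucher)) is O(archive_voucher ⊃ ¬stow_gear), and O(archive_voucher) is already established, so O(¬stow_gear).
Premises 5, 6, 9 do not contribute to this derivation.
Thus O(¬stow_gear), which is F(stow_gear): stow_gear is forbidden.

Forbidden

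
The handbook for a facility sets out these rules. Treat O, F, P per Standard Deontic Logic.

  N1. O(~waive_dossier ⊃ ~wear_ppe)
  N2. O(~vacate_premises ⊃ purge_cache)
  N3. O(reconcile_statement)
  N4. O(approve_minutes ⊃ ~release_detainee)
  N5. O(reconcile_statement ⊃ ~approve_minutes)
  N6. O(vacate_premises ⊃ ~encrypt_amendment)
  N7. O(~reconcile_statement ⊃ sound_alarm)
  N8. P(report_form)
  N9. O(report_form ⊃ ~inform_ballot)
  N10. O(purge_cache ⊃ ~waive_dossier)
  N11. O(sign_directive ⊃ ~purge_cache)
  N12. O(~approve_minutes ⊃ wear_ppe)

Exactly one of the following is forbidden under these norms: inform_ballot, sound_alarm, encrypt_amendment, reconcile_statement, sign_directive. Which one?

Premise 3 states O(reconcile_statement) outright.
From O(reconcile_statement) and premise 5, O(reconcile_statement ⊃ ~approve_minutes), we obtain O(~approve_minutes).
With premise 12, O(~approve_minutes ⊃ wear_ppe), the K-axiom yields O(wear_ppe).
Premise 1 is O(~waive_dossier ⊃ ~wear_ppe); contrapositively O(wear_ppe ⊃ waive_dossier). Since O(wear_ppe) holds, K gives O(waive_dossier).
The contrapositive of premise 10 (O(purge_cache ⊃ ~waive_dossier)) is O(waive_dossier ⊃ ~purge_cache), and O(waive_dossier) is already established, so O(~purge_cache).
Premise 2 is O(~vacate_premises ⊃ purge_cache); contrapositively O(~purge_cache ⊃ vacate_premises). Since O(~purge_cache) holds, K gives O(vacate_premises).
Premise 6 is O(vacate_premises ⊃ ~encrypt_amendment); since O(vacate_premises), deontic closure gives O(~encrypt_amendment).
So O(~encrypt_amendment) holds, i.e. encrypt_amendment is forbidden. None of the other listed options is forbidden under the premises.

encrypt_amendment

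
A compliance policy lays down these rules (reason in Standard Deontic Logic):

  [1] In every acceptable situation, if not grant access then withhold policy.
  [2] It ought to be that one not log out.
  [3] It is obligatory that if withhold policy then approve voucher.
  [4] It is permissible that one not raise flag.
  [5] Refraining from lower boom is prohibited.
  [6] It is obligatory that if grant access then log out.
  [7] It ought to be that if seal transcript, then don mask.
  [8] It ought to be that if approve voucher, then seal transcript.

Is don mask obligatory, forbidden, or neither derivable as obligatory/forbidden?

Obligatory

Premise 2 states O(¬log_out) outright.
Premise 6 is O(grant_access → log_out); contrapositively O(¬log_out → ¬grant_access). Since O(¬log_out) holds, K gives O(¬grant_access).
Applying K to premise 1 (O(¬grant_access → withhold_policy)) and O(¬grant_access) yields O(withhold_policy).
From O(withhold_policy) and premise 3, O(withhold_policy → approve_voucher), we obtain O(approve_voucher).
Applying K to premise 8 (O(approve_voucher → seal_transcript)) and O(approve_voucher) yields O(seal_transcript).
With premise 7, O(seal_transcript → don_mask), the K-axiom yields O(don_mask).
Premises 4, 5 do not contribute to this derivation.
Hence don_mask is obligatory.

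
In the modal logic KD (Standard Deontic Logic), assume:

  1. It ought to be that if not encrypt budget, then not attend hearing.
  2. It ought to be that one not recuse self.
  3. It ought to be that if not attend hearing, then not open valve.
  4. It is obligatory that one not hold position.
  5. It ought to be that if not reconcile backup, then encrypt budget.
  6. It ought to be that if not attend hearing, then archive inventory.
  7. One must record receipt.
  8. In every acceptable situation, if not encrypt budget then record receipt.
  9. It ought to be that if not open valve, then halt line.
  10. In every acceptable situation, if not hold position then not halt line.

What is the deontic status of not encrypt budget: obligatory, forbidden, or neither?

Premise 4 gives O(¬hold_position).
With premise 10, O(¬hold_position → ¬halt_line), the K-axiom yields O(¬halt_line).
The contrapositive of premise 9 (O(¬open_valve → halt_line)) is O(¬halt_line → open_valve), and O(¬halt_line) is already established, so O(open_valve).
The contrapositive of premise 3 (O(¬attend_hearing → ¬open_valve)) is O(open_valve → attend_hearing), and O(open_valve) is already established, so O(attend_hearing).
Premise 1, O(¬encrypt_budget → ¬attend_hearing), contraposes to O(attend_hearing → encrypt_budget); with O(attend_hearing) we get O(encrypt_budget).
Premises 2, 5, 6, 7, 8 do not contribute to this derivation.
Thus O(encrypt_budget), which is F(¬encrypt_budget): ¬encrypt_budget is forbidden.

Forbidden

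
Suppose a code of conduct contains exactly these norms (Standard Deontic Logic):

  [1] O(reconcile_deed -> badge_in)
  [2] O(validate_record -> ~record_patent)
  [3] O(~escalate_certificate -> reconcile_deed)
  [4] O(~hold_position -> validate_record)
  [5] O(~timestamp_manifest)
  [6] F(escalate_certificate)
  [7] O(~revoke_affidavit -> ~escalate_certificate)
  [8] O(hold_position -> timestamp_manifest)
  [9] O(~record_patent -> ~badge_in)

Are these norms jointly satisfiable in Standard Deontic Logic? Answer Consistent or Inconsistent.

Inconsistent

Premise 6 is F(escalate_certificate), i.e. O(~escalate_certificate).
From O(~escalate_certificate) and premise 3, O(~escalate_certificate -> reconcile_deed), we obtain O(reconcile_deed).
From O(reconcile_deed) and premise 1, O(reconcile_deed -> badge_in), we obtain O(badge_in).
Premise 9 is O(~record_patent -> ~badge_in); contrapositively O(badge_in -> record_patent). Since O(badge_in) holds, K gives O(record_patent).
Premise 2 is O(validate_record -> ~record_patent); contrapositively O(record_patent -> ~validate_record). Since O(record_patent) holds, K gives O(~validate_record).
Premise 4 is O(~hold_position -> validate_record); contrapositively O(~validate_record -> hold_position). Since O(~validate_record) holds, K gives O(hold_position).
With premise 8, O(hold_position -> timestamp_manifest), the K-axiom yields O(timestamp_manifest).
Yet premise 5 states O(~timestamp_manifest).
We now have both O(timestamp_manifest) and O(~timestamp_manifest) — timestamp_manifest is simultaneously obligatory and forbidden, violating the D-axiom.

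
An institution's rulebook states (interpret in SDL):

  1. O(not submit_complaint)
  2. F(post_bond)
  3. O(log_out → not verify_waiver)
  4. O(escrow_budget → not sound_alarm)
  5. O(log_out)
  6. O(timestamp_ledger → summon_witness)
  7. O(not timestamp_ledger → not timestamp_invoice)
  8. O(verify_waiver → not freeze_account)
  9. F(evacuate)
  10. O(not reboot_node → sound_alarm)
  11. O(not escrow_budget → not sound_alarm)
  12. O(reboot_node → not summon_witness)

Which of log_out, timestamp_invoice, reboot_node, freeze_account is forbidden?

Premises 11 and 4 cover both cases: O(not escrow_budget → not sound_alarm) and O(escrow_budget → not sound_alarm). Since not escrow_budget ∨ escrow_budget is a tautology, O(not sound_alarm) follows.
The contrapositive of premise 10 (O(not reboot_node → sound_alarm)) is O(not sound_alarm → reboot_node), and O(not sound_alarm) is already established, so O(reboot_node).
With premise 12, O(reboot_node → not summon_witness), the K-axiom yields O(not summon_witness).
Premise 6, O(timestamp_ledger → summon_witness), contraposes to O(not summon_witness → not timestamp_ledger); with O(not summon_witness) we get O(not timestamp_ledger).
Applying K to premise 7 (O(not timestamp_ledger → not timestamp_invoice)) and O(not timestamp_ledger) yields O(not timestamp_invoice).
So O(not timestamp_invoice) holds, i.e. timestamp_invoice is forbidden. None of the other listed options is forbidden under the premises.

timestamp_invoice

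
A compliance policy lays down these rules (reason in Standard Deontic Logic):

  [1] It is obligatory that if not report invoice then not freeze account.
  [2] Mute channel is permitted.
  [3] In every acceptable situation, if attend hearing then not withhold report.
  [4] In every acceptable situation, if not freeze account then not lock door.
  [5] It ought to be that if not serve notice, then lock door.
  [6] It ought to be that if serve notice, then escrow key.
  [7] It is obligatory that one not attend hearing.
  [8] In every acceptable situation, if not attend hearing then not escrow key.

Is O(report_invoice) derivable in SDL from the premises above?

Yes

Premise 7 gives O(¬attend_hearing).
Premise 8 is O(¬attend_hearing → ¬escrow_key); since O(¬attend_hearing), deontic closure gives O(¬escrow_key).
Premise 6 is O(serve_notice → escrow_key); contrapositively O(¬escrow_key → ¬serve_notice). Since O(¬escrow_key) holds, K gives O(¬serve_notice).
From O(¬serve_notice) and premise 5, O(¬serve_notice → lock_door), we obtain O(lock_door).
The contrapositive of premise 4 (O(¬freeze_account → ¬lock_door)) is O(lock_door → freeze_account), and O(lock_door) is already established, so O(freeze_account).
Premise 1, O(¬report_invoice → ¬freeze_account), contraposes to O(freeze_account → report_invoice); with O(freeze_account) we get O(report_invoice).
Premises 2, 3 do not contribute to this derivation.
So O(report_invoice) follows.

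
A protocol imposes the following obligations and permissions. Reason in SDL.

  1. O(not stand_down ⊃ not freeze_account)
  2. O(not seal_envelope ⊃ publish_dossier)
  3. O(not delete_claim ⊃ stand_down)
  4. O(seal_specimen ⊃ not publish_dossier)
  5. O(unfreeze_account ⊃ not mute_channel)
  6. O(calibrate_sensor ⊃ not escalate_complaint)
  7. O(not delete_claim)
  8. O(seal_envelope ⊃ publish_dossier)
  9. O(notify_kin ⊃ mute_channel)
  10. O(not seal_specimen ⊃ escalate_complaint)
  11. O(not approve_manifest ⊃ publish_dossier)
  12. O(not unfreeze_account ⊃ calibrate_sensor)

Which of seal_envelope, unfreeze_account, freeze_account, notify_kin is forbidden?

Premises 2 and 8 cover both cases: O(not seal_envelope ⊃ publish_dossier) and O(seal_envelope ⊃ publish_dossier). Since not seal_envelope ∨ seal_envelope is a tautology, O(publish_dossier) follows.
The contrapositive of premise 4 (O(seal_specimen ⊃ not publish_dossier)) is O(publish_dossier ⊃ not seal_specimen), and O(publish_dossier) is already established, so O(not seal_specimen).
From O(not seal_specimen) and premise 10, O(not seal_specimen ⊃ escalate_complaint), we obtain O(escalate_complaint).
The contrapositive of premise 6 (O(calibrate_sensor ⊃ not escalate_complaint)) is O(escalate_complaint ⊃ not calibrate_sensor), and O(escalate_complaint) is already established, so O(not calibrate_sensor).
The contrapositive of premise 12 (O(not unfreeze_account ⊃ calibrate_sensor)) is O(not calibrate_sensor ⊃ unfreeze_account), and O(not calibrate_sensor) is already established, so O(unfreeze_account).
Premise 5 is O(unfreeze_account ⊃ not mute_channel); since O(unfreeze_account), deontic closure gives O(not mute_channel).
Premise 9, O(notify_kin ⊃ mute_channel), contraposes to O(not mute_channel ⊃ not notify_kin); with O(not mute_channel) we get O(not notify_kin).
So O(not notify_kin) holds, i.e. notify_kin is forbidden. None of the other listed options is forbidden under the premises.

notify_kin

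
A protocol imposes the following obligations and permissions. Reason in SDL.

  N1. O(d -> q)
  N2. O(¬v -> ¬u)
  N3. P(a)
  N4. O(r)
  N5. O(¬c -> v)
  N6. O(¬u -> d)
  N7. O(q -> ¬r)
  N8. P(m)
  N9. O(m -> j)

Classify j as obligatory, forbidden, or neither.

Neither

Premise 9 is O(m -> j), but O(m) is not derivable from the premises (the permission P(m) asserts only ¬O(¬m), not O(m)), so it does not yield O(j).
No premise or chain of K-axiom applications forces O(j), and none forces O(¬j). So j is neither obligatory nor forbidden under these norms.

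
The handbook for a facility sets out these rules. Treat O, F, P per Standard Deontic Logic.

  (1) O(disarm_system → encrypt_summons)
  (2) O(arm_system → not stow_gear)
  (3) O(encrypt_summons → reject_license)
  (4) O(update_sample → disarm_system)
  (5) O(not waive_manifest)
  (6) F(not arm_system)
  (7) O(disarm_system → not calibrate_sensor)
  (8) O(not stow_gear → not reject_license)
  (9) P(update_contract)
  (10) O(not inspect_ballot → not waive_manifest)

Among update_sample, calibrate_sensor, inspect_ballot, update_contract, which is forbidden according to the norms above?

F(not arm_system) at premise 6 means O(arm_system).
From O(arm_system) and premise 2, O(arm_system → not stow_gear), we obtain O(not stow_gear).
With premise 8, O(not stow_gear → not reject_license), the K-axiom yields O(not reject_license).
Premise 3 is O(encrypt_summons → reject_license); contrapositively O(not reject_license → not encrypt_summons). Since O(not reject_license) holds, K gives O(not encrypt_summons).
The contrapositive of premise 1 (O(disarm_system → encrypt_summons)) is O(not encrypt_summons → not disarm_system), and O(not encrypt_summons) is already established, so O(not disarm_system).
Premise 4 is O(update_sample → disarm_system); contrapositively O(not disarm_system → not update_sample). Since O(not disarm_system) holds, K gives O(not update_sample).
So O(not update_sample) holds, i.e. update_sample is forbidden. None of the other listed options is forbidden under the premises.

update_sample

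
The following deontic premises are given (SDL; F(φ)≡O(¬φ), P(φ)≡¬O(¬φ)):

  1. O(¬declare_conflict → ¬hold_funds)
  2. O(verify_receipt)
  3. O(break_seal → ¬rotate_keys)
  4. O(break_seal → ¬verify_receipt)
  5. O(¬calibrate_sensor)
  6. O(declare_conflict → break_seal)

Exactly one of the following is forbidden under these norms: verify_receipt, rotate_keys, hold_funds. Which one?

hold_funds

Premise 2 gives O(verify_receipt).
The contrapositive of premise 4 (O(break_seal → ¬verify_receipt)) is O(verify_receipt → ¬break_seal), and O(verify_receipt) is already established, so O(¬break_seal).
Premise 6 is O(declare_conflict → break_seal); contrapositively O(¬break_seal → ¬declare_conflict). Since O(¬break_seal) holds, K gives O(¬declare_conflict).
From O(¬declare_conflict) and premise 1, O(¬declare_conflict → ¬hold_funds), we obtain O(¬hold_funds).
So O(¬hold_funds) holds, i.e. hold_funds is forbidden. None of the other listed options is forbidden under the premises.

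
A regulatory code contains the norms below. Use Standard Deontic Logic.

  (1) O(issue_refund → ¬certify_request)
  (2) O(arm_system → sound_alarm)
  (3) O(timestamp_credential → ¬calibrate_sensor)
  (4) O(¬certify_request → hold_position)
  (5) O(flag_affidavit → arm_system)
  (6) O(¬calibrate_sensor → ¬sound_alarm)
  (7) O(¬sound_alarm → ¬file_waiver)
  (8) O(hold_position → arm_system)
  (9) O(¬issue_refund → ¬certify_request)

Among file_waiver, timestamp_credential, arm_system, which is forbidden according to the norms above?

timestamp_credential

By case analysis on ¬issue_refund: premise 9 gives O(¬issue_refund → ¬certify_request) and premise 1 gives O(issue_refund → ¬certify_request), so O(¬certify_request) either way.
With premise 4, O(¬certify_request → hold_position), the K-axiom yields O(hold_position).
Premise 8 is O(hold_position → arm_system); since O(hold_position), deontic closure gives O(arm_system).
From O(arm_system) and premise 2, O(arm_system → sound_alarm), we obtain O(sound_alarm).
The contrapositive of premise 6 (O(¬calibrate_sensor → ¬sound_alarm)) is O(sound_alarm → calibrate_sensor), and O(sound_alarm) is already established, so O(calibrate_sensor).
Premise 3, O(timestamp_credential → ¬calibrate_sensor), contraposes to O(calibrate_sensor → ¬timestamp_credential); with O(calibrate_sensor) we get O(¬timestamp_credential).
So O(¬timestamp_credential) holds, i.e. timestamp_credential is forbidden. None of the other listed options is forbidden under the premises.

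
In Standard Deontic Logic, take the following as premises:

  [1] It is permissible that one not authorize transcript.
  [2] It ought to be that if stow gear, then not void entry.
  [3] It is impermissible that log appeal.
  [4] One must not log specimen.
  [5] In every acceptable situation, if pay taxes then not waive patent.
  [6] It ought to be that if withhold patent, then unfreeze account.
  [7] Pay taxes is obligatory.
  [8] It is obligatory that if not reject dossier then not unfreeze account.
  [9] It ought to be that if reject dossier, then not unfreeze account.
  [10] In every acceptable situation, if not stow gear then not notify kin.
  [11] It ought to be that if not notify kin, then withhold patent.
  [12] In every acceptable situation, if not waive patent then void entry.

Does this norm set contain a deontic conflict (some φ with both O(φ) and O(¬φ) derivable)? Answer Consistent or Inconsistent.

Inconsistent

Premises 9 and 8 cover both cases: O(reject_dossier → ¬unfreeze_account) and O(¬reject_dossier → ¬unfreeze_account). Since reject_dossier ∨ ¬reject_dossier is a tautology, O(¬unfreeze_account) follows.
The contrapositive of premise 6 (O(withhold_patent → unfreeze_account)) is O(¬unfreeze_account → ¬withhold_patent), and O(¬unfreeze_account) is already established, so O(¬withhold_patent).
The contrapositive of premise 11 (O(¬notify_kin → withhold_patent)) is O(¬withhold_patent → notify_kin), and O(¬withhold_patent) is already established, so O(notify_kin).
The contrapositive of premise 10 (O(¬stow_gear → ¬notify_kin)) is O(notify_kin → stow_gear), and O(notify_kin) is already established, so O(stow_gear).
Premise 2 is O(stow_gear → ¬void_entry); since O(stow_gear), deontic closure gives O(¬void_entry).
The contrapositive of premise 12 (O(¬waive_patent → void_entry)) is O(¬void_entry → waive_patent), and O(¬void_entry) is already established, so O(waive_patent).
Premise 5, O(pay_taxes → ¬waive_patent), contraposes to O(waive_patent → ¬pay_taxes); with O(waive_patent) we get O(¬pay_taxes).
Yet premise 7 states O(pay_taxes).
We now have both O(¬pay_taxes) and O(pay_taxes) — pay_taxes is simultaneously obligatory and forbidden, violating the D-axiom.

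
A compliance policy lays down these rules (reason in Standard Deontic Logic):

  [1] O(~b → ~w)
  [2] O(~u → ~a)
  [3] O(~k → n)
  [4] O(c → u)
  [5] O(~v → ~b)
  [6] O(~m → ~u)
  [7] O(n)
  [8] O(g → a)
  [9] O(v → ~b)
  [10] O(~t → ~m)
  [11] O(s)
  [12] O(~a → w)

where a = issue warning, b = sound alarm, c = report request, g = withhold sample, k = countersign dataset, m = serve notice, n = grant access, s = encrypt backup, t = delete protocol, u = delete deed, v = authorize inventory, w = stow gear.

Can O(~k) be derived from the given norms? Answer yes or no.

No

Premise 3 is O(~k → n); even if O(n) held, inferring O(~k) would be affirming the consequent — invalid.
No other premise forces O(~k). An ideal world satisfying every premise can still have ~k false, so O(~k) is not derivable.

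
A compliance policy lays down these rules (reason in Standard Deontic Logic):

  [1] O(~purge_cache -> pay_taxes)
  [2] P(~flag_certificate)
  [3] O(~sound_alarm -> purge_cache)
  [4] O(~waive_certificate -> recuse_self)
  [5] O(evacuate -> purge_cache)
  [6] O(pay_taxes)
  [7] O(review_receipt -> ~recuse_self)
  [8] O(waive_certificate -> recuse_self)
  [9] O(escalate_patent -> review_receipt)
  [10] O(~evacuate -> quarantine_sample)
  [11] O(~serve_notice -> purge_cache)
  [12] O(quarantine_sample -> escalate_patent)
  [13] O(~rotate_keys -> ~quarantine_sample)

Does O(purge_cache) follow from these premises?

Yes

Premises 8 and 4 are O(waive_certificate -> recuse_self) and O(~waive_certificate -> recuse_self); every ideal world satisfies waive_certificate or ~waive_certificate, so in either case recuse_self holds — hence O(recuse_self).
Premise 7 is O(review_receipt -> ~recuse_self); contrapositively O(recuse_self -> ~review_receipt). Since O(recuse_self) holds, K gives O(~review_receipt).
The contrapositive of premise 9 (O(escalate_patent -> review_receipt)) is O(~review_receipt -> ~escalate_patent), and O(~review_receipt) is already established, so O(~escalate_patent).
The contrapositive of premise 12 (O(quarantine_sample -> escalate_patent)) is O(~escalate_patent -> ~quarantine_sample), and O(~escalate_patent) is already established, so O(~quarantine_sample).
Premise 10, O(~evacuate -> quarantine_sample), contraposes to O(~quarantine_sample -> evacuate); with O(~quarantine_sample) we get O(evacuate).
Premise 5 is O(evacuate -> purge_cache); since O(evacuate), deontic closure gives O(purge_cache).
Premises 1, 2, 3, 6, 11, 13 do not contribute to this derivation.
So O(purge_cache) follows.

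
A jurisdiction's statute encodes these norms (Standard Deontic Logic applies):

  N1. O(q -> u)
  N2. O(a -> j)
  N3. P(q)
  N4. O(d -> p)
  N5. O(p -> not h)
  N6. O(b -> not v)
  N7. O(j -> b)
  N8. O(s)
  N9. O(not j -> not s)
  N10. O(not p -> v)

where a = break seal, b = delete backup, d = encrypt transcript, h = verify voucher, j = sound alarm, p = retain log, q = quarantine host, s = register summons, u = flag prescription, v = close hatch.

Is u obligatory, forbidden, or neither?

Premise 1 is O(q -> u), but O(q) is not derivable from the premises (the permission P(q) asserts only not O(not q), not O(q)), so it does not yield O(u).
No premise or chain of K-axiom applications forces O(u), and none forces O(not u). So u is neither obligatory nor forbidden under these norms.

Neither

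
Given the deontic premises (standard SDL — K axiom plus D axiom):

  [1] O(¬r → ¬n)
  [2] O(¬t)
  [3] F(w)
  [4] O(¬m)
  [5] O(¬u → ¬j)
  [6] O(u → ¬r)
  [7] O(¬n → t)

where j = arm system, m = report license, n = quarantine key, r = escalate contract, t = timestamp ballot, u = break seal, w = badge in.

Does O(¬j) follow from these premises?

Yes

Premise 2 gives O(¬t).
Premise 7 is O(¬n → t); contrapositively O(¬t → n). Since O(¬t) holds, K gives O(n).
Premise 1 is O(¬r → ¬n); contrapositively O(n → r). Since O(n) holds, K gives O(r).
Premise 6, O(u → ¬r), contraposes to O(r → ¬u); with O(r) we get O(¬u).
Premise 5 is O(¬u → ¬j); since O(¬u), deontic closure gives O(¬j).
Premises 3, 4 do not contribute to this derivation.
So O(¬j) follows.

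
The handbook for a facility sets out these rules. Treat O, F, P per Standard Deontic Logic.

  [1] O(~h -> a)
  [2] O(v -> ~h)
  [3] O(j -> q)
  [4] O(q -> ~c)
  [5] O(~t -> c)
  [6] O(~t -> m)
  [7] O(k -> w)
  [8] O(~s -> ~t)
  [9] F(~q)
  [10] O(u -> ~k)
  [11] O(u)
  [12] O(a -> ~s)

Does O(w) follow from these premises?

No

Premise 7 is O(k -> w), but O(k) is not derivable from the premises, so it does not yield O(w).
No other premise forces O(w). An ideal world satisfying every premise can still have w false, so O(w) is not derivable.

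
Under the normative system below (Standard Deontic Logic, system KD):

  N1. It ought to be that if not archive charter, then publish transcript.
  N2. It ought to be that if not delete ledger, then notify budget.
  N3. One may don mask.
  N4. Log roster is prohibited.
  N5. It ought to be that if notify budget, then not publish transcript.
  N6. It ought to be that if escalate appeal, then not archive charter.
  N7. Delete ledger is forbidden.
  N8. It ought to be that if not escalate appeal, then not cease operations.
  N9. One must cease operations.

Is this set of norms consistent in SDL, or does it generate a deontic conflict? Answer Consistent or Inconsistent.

Inconsistent

Premise 9 gives O(cease_operations).
Premise 8 is O(¬escalate_appeal → ¬cease_operations); contrapositively O(cease_operations → escalate_appeal). Since O(cease_operations) holds, K gives O(escalate_appeal).
With premise 6, O(escalate_appeal → ¬archive_charter), the K-axiom yields O(¬archive_charter).
Premise 1 is O(¬archive_charter → publish_transcript); since O(¬archive_charter), deontic closure gives O(publish_transcript).
Premise 5 is O(notify_budget → ¬publish_transcript); contrapositively O(publish_transcript → ¬notify_budget). Since O(publish_transcript) holds, K gives O(¬notify_budget).
Premise 2 is O(¬delete_ledger → notify_budget); contrapositively O(¬notify_budget → delete_ledger). Since O(¬notify_budget) holds, K gives O(delete_ledger).
Yet premise 7 is F(delete_ledger), i.e. O(¬delete_ledger).
We now have both O(delete_ledger) and O(¬delete_ledger) — delete_ledger is simultaneously obligatory and forbidden, violating the D-axiom.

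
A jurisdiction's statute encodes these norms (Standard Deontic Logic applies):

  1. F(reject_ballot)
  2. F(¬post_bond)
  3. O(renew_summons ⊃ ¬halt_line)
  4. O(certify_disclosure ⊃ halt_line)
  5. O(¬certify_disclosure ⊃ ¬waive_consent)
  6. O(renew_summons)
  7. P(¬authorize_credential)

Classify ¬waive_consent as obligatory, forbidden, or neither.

Premise 6 states O(renew_summons) outright.
Premise 3 is O(renew_summons ⊃ ¬halt_line); since O(renew_summons), deontic closure gives O(¬halt_line).
The contrapositive of premise 4 (O(certify_disclosure ⊃ halt_line)) is O(¬halt_line ⊃ ¬certify_disclosure), and O(¬halt_line) is already established, so O(¬certify_disclosure).
With premise 5, O(¬certify_disclosure ⊃ ¬waive_consent), the K-axiom yields O(¬waive_consent).
Premises 1, 2, 7 do not contribute to this derivation.
Hence ¬waive_consent is obligatory.

Obligatory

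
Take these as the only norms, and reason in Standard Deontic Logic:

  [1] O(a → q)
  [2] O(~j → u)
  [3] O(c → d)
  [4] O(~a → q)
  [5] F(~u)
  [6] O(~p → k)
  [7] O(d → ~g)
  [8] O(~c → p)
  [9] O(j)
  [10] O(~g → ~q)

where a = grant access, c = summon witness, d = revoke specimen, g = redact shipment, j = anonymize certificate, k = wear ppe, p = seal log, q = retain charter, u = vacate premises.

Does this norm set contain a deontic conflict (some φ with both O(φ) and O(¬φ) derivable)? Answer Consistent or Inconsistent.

Premise 2 is O(~j → u); even if O(u) held, inferring O(~j) would be affirming the consequent — invalid.
So O(~j) is not derivable, and the apparent clash with O(j) does not arise.
A world satisfying every obligation exists (e.g. a=false, c=false, d=false, g=true, j=true, k=false, p=true, q=true, u=true); no atom is both obligatory and forbidden, so the set is consistent.

Consistent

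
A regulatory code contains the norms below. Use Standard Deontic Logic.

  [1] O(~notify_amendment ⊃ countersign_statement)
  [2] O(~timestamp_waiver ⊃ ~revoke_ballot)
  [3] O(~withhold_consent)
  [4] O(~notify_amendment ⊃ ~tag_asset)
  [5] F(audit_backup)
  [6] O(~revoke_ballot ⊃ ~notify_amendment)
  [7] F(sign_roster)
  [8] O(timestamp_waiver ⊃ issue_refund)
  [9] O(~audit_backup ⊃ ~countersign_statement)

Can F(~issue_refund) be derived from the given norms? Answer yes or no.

Yes

Premise 5, F(audit_backup), is equivalent to O(~audit_backup).
Applying K to premise 9 (O(~audit_backup ⊃ ~countersign_statement)) and O(~audit_backup) yields O(~countersign_statement).
The contrapositive of premise 1 (O(~notify_amendment ⊃ countersign_statement)) is O(~countersign_statement ⊃ notify_amendment), and O(~countersign_statement) is already established, so O(notify_amendment).
The contrapositive of premise 6 (O(~revoke_ballot ⊃ ~notify_amendment)) is O(notify_amendment ⊃ revoke_ballot), and O(notify_amendment) is already established, so O(revoke_ballot).
Premise 2, O(~timestamp_waiver ⊃ ~revoke_ballot), contraposes to O(revoke_ballot ⊃ timestamp_waiver); with O(revoke_ballot) we get O(timestamp_waiver).
Applying K to premise 8 (O(timestamp_waiver ⊃ issue_refund)) and O(timestamp_waiver) yields O(issue_refund).
Premises 3, 4, 7 do not contribute to this derivation.
So O(issue_refund) holds, i.e. F(~issue_refund). The claim follows.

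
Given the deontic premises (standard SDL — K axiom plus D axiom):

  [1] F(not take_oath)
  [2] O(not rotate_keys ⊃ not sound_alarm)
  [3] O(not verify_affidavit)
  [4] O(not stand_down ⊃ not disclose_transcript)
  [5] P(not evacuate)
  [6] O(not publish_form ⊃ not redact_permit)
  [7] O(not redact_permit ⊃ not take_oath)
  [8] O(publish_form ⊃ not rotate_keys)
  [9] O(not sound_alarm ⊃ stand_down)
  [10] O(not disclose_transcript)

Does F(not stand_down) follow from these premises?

Yes

Premise 1, F(not take_oath), is equivalent to O(take_oath).
Premise 7, O(not redact_permit ⊃ not take_oath), contraposes to O(take_oath ⊃ redact_permit); with O(take_oath) we get O(redact_permit).
Premise 6 is O(not publish_form ⊃ not redact_permit); contrapositively O(redact_permit ⊃ publish_form). Since O(redact_permit) holds, K gives O(publish_form).
Applying K to premise 8 (O(publish_form ⊃ not rotate_keys)) and O(publish_form) yields O(not rotate_keys).
Premise 2 is O(not rotate_keys ⊃ not sound_alarm); since O(not rotate_keys), deontic closure gives O(not sound_alarm).
Premise 9 is O(not sound_alarm ⊃ stand_down); since O(not sound_alarm), deontic closure gives O(stand_down).
Premises 3, 4, 5, 10 do not contribute to this derivation.
So O(stand_down) holds, i.e. F(not stand_down). The claim follows.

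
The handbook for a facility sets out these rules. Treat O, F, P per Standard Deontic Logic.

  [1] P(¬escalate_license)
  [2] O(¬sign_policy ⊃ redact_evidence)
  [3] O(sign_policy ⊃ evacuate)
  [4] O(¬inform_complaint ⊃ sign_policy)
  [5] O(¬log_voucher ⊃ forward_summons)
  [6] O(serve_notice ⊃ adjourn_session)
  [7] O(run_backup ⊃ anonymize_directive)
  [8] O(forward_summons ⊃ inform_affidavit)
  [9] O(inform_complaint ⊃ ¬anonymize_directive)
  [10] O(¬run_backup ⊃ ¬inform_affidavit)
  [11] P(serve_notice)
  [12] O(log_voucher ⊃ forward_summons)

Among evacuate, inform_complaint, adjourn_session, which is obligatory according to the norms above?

evacuate

Premises 5 and 12 are O(¬log_voucher ⊃ forward_summons) and O(log_voucher ⊃ forward_summons); every ideal world satisfies ¬log_voucher or log_voucher, so in either case forward_summons holds — hence O(forward_summons).
From O(forward_summons) and premise 8, O(forward_summons ⊃ inform_affidavit), we obtain O(inform_affidavit).
Premise 10, O(¬run_backup ⊃ ¬inform_affidavit), contraposes to O(inform_affidavit ⊃ run_backup); with O(inform_affidavit) we get O(run_backup).
Applying K to premise 7 (O(run_backup ⊃ anonymize_directive)) and O(run_backup) yields O(anonymize_directive).
Premise 9, O(inform_complaint ⊃ ¬anonymize_directive), contraposes to O(anonymize_directive ⊃ ¬inform_complaint); with O(anonymize_directive) we get O(¬inform_complaint).
With premise 4, O(¬inform_complaint ⊃ sign_policy), the K-axiom yields O(sign_policy).
Premise 3 is O(sign_policy ⊃ evacuate); since O(sign_policy), deontic closure gives O(evacuate).
So O(evacuate) holds — evacuate is obligatory. None of the other listed options is made obligatory by any chain of premises.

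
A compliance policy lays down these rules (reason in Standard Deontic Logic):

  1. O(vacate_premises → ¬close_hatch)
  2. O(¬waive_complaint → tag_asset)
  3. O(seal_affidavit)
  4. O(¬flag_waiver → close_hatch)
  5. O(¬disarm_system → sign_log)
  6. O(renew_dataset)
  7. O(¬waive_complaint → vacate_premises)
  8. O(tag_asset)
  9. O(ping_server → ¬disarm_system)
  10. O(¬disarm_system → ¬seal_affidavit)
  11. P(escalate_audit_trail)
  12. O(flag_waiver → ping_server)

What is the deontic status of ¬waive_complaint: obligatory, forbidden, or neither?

Forbidden

Premise 3 states O(seal_affidavit) outright.
Premise 10, O(¬disarm_system → ¬seal_affidavit), contraposes to O(seal_affidavit → disarm_system); with O(seal_affidavit) we get O(disarm_system).
Premise 9 is O(ping_server → ¬disarm_system); contrapositively O(disarm_system → ¬ping_server). Since O(disarm_system) holds, K gives O(¬ping_server).
The contrapositive of premise 12 (O(flag_waiver → ping_server)) is O(¬ping_server → ¬flag_waiver), and O(¬ping_server) is already established, so O(¬flag_waiver).
From O(¬flag_waiver) and premise 4, O(¬flag_waiver → close_hatch), we obtain O(close_hatch).
Premise 1, O(vacate_premises → ¬close_hatch), contraposes to O(close_hatch → ¬vacate_premises); with O(close_hatch) we get O(¬vacate_premises).
Premise 7 is O(¬waive_complaint → vacate_premises); contrapositively O(¬vacate_premises → waive_complaint). Since O(¬vacate_premises) holds, K gives O(waive_complaint).
Premises 2, 5, 6, 8, 11 do not contribute to this derivation.
Thus O(waive_complaint), which is F(¬waive_complaint): ¬waive_complaint is forbidden.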